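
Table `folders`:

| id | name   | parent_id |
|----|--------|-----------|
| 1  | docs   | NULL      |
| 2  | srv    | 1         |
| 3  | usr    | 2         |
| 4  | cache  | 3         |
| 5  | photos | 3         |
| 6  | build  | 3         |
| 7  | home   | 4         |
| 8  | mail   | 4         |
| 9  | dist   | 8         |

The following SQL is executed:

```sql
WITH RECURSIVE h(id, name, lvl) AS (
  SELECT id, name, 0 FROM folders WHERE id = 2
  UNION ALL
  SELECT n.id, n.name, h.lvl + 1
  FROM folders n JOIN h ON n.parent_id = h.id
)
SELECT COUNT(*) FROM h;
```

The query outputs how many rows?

Base: id=2 (srv) at lvl 0.
Iteration 1: rows with parent_id in {2} -> usr (id 3, lvl 1).
Iteration 2: rows with parent_id in {3} -> cache (id 4, lvl 2), photos (id 5, lvl 2), build (id 6, lvl 2).
Iteration 3: rows with parent_id in {4,5,6} -> home (id 7, lvl 3), mail (id 8, lvl 3).
Iteration 4: rows with parent_id in {7,8} -> dist (id 9, lvl 4).
Iteration 5: no rows with parent_id in {9}; recursion stops.
Total rows emitted: 8.

8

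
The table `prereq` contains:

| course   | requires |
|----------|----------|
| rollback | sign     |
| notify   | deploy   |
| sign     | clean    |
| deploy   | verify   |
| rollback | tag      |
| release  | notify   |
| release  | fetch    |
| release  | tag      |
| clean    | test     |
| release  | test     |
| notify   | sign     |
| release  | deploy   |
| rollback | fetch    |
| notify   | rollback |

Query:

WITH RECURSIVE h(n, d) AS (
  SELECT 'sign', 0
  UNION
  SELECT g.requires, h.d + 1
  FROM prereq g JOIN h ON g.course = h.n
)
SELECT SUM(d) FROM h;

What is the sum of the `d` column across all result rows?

Base: (sign, d=0).
Iteration 1: edges from {sign} -> (clean, d=1).
Iteration 2: edges from {clean} -> (test, d=2).
Iteration 3: no outgoing edges from {test}; recursion stops.
SUM(d) = 0 + 1 + 2 = 3.

3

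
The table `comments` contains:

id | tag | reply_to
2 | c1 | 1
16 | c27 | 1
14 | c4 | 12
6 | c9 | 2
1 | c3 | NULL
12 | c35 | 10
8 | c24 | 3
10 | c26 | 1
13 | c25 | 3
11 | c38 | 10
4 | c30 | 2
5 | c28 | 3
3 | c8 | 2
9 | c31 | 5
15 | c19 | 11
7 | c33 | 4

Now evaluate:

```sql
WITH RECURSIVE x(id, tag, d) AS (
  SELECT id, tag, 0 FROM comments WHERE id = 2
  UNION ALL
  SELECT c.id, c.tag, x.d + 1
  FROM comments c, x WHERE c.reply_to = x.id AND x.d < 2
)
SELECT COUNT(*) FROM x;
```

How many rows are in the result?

Base: id=2 (c1) at d 0.
Iteration 1: rows with reply_to in {2} -> c8 (id 3, d 1), c30 (id 4, d 1), c9 (id 6, d 1).
Iteration 2: rows with reply_to in {3,4,6} -> c28 (id 5, d 2), c33 (id 7, d 2), c24 (id 8, d 2), c25 (id 13, d 2).
Iteration 3: d < 2 fails for all current rows; recursion stops.
Total rows emitted: 8.

8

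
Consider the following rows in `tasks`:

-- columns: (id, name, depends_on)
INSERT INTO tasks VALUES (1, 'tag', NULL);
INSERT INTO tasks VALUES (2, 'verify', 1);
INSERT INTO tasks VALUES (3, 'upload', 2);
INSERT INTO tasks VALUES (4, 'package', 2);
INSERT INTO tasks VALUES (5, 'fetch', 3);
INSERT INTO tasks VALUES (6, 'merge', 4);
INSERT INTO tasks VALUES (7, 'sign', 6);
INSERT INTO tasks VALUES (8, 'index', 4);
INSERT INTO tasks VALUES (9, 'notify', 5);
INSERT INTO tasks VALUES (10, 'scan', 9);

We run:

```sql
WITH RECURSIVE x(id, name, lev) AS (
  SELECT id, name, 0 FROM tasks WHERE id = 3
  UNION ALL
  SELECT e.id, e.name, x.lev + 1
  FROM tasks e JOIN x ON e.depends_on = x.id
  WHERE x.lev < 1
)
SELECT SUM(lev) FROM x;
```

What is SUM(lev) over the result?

Base: id=3 (upload) at lev 0.
Iteration 1: rows with depends_on in {3} -> fetch (id 5, lev 1).
Iteration 2: lev < 1 fails for all current rows; recursion stops.
SUM(lev) = 0 + 1 = 1.

1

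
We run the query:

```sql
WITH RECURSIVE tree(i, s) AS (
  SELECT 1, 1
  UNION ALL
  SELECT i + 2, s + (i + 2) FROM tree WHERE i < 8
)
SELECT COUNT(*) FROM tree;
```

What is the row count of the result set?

5

Base: i=1, s=1.
Iteration 1: 1 < 8 holds -> i = 1 + 2 = 3, s = 1 + 3 = 4.
Iteration 2: 3 < 8 holds -> i = 3 + 2 = 5, s = 4 + 5 = 9.
Iteration 3: 5 < 8 holds -> i = 5 + 2 = 7, s = 9 + 7 = 16.
Iteration 4: 7 < 8 holds -> i = 7 + 2 = 9, s = 16 + 9 = 25.
Iteration 5: 9 < 8 fails; recursion stops.
Total rows emitted: 5.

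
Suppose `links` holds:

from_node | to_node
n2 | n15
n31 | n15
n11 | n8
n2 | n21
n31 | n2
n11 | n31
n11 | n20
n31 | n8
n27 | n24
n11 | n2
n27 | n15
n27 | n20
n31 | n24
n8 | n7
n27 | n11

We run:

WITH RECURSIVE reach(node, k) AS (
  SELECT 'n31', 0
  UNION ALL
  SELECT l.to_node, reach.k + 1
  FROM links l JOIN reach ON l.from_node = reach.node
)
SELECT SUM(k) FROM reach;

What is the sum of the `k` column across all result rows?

10

Base: (n31, k=0).
Iteration 1: edges from {n31} -> (n15, k=1), (n2, k=1), (n24, k=1), (n8, k=1).
Iteration 2: edges from {n15,n2,n24,n8} -> (n15, k=2), (n21, k=2), (n7, k=2).
Iteration 3: no outgoing edges from {n15,n21,n7}; recursion stops.
SUM(k) = 0 + 1 + 1 + 1 + 1 + 2 + 2 + 2 = 10.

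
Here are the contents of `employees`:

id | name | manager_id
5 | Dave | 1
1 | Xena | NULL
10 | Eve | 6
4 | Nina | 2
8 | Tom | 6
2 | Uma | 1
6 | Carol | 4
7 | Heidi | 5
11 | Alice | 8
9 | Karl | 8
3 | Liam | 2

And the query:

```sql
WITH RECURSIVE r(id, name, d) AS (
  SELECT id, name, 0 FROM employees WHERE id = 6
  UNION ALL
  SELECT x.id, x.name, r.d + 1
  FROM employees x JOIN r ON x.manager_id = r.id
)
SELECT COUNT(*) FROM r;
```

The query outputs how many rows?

5

Base: id=6 (Carol) at d 0.
Iteration 1: rows with manager_id in {6} -> Tom (id 8, d 1), Eve (id 10, d 1).
Iteration 2: rows with manager_id in {8,10} -> Karl (id 9, d 2), Alice (id 11, d 2).
Iteration 3: no rows with manager_id in {9,11}; recursion stops.
Total rows emitted: 5.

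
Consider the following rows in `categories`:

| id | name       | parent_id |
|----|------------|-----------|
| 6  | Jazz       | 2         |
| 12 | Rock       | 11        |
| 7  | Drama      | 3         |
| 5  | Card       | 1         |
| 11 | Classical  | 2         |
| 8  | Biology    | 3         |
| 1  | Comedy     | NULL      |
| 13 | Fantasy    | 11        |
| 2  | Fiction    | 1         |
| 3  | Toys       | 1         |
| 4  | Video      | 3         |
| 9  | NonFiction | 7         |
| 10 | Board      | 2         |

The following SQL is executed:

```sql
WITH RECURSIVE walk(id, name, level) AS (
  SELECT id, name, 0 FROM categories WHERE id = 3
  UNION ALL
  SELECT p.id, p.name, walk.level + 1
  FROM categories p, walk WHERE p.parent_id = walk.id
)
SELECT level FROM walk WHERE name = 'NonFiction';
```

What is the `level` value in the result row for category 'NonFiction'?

Base: id=3 (Toys) at level 0.
Iteration 1: rows with parent_id in {3} -> Video (id 4, level 1), Drama (id 7, level 1), Biology (id 8, level 1).
Iteration 2: rows with parent_id in {4,7,8} -> NonFiction (id 9, level 2).
Iteration 3: no rows with parent_id in {9}; recursion stops.

2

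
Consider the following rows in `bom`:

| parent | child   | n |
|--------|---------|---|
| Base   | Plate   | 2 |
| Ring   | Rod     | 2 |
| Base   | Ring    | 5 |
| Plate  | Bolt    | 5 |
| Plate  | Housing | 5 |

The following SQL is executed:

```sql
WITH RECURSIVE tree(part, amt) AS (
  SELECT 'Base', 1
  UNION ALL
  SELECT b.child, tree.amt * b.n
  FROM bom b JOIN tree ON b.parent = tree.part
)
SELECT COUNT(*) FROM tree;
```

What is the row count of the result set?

6

Base: (Base, amt=1).
Iteration 1: components of {Base} -> Plate = 1*2 = 2, Ring = 1*5 = 5.
Iteration 2: components of {Plate,Ring} -> Bolt = 2*5 = 10, Housing = 2*5 = 10, Rod = 5*2 = 10.
Iteration 3: no further components; recursion stops.
Total rows emitted: 6.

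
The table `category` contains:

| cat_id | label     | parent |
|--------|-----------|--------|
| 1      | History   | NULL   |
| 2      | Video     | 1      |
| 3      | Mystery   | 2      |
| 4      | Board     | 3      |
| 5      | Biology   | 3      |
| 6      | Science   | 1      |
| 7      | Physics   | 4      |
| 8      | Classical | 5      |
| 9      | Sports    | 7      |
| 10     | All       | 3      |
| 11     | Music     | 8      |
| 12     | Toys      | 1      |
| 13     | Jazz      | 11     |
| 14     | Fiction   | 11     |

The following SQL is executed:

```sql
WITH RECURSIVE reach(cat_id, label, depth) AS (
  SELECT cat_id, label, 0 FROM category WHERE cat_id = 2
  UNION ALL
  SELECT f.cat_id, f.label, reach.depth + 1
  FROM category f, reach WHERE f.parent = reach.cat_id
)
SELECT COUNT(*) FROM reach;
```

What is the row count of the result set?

11

Base: cat_id=2 (Video) at depth 0.
Iteration 1: rows with parent in {2} -> Mystery (id 3, depth 1).
Iteration 2: rows with parent in {3} -> Board (id 4, depth 2), Biology (id 5, depth 2), All (id 10, depth 2).
Iteration 3: rows with parent in {4,5,10} -> Physics (id 7, depth 3), Classical (id 8, depth 3).
Iteration 4: rows with parent in {7,8} -> Sports (id 9, depth 4), Music (id 11, depth 4).
Iteration 5: rows with parent in {9,11} -> Jazz (id 13, depth 5), Fiction (id 14, depth 5).
Iteration 6: no rows with parent in {13,14}; recursion stops.
Total rows emitted: 11.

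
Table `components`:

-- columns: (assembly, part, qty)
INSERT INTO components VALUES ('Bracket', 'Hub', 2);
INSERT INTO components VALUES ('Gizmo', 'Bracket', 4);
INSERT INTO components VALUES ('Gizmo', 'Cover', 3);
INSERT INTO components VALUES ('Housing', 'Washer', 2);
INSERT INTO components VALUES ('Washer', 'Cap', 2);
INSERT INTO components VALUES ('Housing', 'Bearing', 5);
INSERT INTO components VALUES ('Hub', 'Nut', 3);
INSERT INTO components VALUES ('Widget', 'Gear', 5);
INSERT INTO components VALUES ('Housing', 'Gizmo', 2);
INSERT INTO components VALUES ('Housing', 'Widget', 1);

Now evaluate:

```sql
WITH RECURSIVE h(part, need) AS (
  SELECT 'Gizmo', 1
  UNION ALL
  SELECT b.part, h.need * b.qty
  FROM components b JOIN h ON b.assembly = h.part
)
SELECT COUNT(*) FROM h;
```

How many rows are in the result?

Base: (Gizmo, need=1).
Iteration 1: components of {Gizmo} -> Bracket = 1*4 = 4, Cover = 1*3 = 3.
Iteration 2: components of {Bracket,Cover} -> Hub = 4*2 = 8.
Iteration 3: components of {Hub} -> Nut = 8*3 = 24.
Iteration 4: no further components; recursion stops.
Total rows emitted: 5.

5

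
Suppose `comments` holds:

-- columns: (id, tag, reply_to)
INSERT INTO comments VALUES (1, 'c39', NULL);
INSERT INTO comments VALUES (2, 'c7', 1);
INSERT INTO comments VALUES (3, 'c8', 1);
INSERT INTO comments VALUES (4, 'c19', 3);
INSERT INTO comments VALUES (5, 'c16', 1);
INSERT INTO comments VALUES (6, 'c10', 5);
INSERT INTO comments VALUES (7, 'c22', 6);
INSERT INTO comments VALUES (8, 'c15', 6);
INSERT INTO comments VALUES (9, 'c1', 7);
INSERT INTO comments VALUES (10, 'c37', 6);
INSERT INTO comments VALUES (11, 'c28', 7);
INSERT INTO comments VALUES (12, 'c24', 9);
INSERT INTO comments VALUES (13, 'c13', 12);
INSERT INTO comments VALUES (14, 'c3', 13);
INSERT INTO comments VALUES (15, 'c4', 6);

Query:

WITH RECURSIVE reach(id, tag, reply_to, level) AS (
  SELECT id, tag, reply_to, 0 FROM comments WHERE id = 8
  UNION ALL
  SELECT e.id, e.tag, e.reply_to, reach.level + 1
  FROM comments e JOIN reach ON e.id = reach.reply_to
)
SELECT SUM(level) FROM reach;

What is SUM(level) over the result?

Base: id=8 (c15), reply_to=6, level 0.
Iteration 1: join on id=6 -> c10 (id 6, reply_to=5, level 1).
Iteration 2: join on id=5 -> c16 (id 5, reply_to=1, level 2).
Iteration 3: join on id=1 -> c39 (id 1, reply_to=NULL, level 3).
Iteration 4: reply_to is NULL; no match; recursion stops.
SUM(level) = 0 + 1 + 2 + 3 = 6.

6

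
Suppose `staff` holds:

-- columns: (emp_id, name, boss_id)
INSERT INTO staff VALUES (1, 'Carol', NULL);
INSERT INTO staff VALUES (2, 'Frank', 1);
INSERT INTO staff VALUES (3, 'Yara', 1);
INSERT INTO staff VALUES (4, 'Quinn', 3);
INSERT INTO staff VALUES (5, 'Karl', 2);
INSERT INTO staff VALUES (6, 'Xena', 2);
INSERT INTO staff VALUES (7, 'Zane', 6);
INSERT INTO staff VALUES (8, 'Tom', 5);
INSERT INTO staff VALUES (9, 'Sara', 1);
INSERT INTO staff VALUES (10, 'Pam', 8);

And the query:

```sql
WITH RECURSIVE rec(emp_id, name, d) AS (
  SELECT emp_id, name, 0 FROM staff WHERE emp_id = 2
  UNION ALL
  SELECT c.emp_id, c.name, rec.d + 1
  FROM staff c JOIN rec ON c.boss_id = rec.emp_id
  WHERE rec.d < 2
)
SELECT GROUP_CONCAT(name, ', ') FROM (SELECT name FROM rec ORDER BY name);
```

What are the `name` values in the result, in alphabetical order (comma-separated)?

Frank, Karl, Tom, Xena, Zane

Base: emp_id=2 (Frank) at d 0.
Iteration 1: rows with boss_id in {2} -> Karl (id 5, d 1), Xena (id 6, d 1).
Iteration 2: rows with boss_id in {5,6} -> Zane (id 7, d 2), Tom (id 8, d 2).
Iteration 3: d < 2 fails for all current rows; recursion stops.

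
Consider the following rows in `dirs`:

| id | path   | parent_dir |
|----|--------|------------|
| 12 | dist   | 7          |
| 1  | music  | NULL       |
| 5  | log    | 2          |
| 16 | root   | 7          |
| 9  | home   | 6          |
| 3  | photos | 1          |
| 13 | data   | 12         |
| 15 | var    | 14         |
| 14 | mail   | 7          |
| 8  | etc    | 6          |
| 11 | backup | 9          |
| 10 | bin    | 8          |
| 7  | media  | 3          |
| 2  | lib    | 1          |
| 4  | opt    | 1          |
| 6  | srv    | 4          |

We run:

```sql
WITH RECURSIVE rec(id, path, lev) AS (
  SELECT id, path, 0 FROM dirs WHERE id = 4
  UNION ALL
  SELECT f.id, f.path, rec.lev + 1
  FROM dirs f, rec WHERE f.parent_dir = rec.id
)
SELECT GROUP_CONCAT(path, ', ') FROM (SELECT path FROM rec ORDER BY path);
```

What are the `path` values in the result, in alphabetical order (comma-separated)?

Base: id=4 (opt) at lev 0.
Iteration 1: rows with parent_dir in {4} -> srv (id 6, lev 1).
Iteration 2: rows with parent_dir in {6} -> etc (id 8, lev 2), home (id 9, lev 2).
Iteration 3: rows with parent_dir in {8,9} -> bin (id 10, lev 3), backup (id 11, lev 3).
Iteration 4: no rows with parent_dir in {10,11}; recursion stops.

backup, bin, etc, home, opt, srv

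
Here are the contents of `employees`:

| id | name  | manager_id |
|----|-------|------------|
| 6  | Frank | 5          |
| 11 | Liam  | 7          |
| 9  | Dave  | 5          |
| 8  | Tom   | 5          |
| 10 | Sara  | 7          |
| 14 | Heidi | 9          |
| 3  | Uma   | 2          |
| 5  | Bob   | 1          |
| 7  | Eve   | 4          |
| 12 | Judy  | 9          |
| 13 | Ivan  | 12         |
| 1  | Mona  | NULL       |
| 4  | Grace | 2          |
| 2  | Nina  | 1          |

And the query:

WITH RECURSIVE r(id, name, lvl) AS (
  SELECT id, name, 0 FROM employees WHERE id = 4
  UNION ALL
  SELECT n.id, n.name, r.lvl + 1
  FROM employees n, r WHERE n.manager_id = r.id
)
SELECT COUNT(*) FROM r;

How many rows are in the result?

Base: id=4 (Grace) at lvl 0.
Iteration 1: rows with manager_id in {4} -> Eve (id 7, lvl 1).
Iteration 2: rows with manager_id in {7} -> Sara (id 10, lvl 2), Liam (id 11, lvl 2).
Iteration 3: no rows with manager_id in {10,11}; recursion stops.
Total rows emitted: 4.

4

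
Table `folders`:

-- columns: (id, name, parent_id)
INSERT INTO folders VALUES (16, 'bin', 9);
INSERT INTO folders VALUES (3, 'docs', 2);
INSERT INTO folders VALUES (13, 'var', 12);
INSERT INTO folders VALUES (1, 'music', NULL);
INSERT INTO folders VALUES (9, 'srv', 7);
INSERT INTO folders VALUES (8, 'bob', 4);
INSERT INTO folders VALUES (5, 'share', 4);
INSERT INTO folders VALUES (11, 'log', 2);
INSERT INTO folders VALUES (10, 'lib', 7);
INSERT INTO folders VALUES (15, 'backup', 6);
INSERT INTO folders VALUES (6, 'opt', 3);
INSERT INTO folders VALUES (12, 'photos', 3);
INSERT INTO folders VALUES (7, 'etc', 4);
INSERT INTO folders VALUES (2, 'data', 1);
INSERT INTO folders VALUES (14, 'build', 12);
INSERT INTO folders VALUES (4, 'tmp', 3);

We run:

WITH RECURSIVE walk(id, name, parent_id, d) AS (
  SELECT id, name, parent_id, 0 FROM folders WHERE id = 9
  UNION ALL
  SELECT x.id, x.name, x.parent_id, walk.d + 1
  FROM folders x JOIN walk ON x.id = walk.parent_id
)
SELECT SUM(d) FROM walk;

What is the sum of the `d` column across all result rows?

Base: id=9 (srv), parent_id=7, d 0.
Iteration 1: join on id=7 -> etc (id 7, parent_id=4, d 1).
Iteration 2: join on id=4 -> tmp (id 4, parent_id=3, d 2).
Iteration 3: join on id=3 -> docs (id 3, parent_id=2, d 3).
Iteration 4: join on id=2 -> data (id 2, parent_id=1, d 4).
Iteration 5: join on id=1 -> music (id 1, parent_id=NULL, d 5).
Iteration 6: parent_id is NULL; no match; recursion stops.
SUM(d) = 0 + 1 + 2 + 3 + 4 + 5 = 15.

15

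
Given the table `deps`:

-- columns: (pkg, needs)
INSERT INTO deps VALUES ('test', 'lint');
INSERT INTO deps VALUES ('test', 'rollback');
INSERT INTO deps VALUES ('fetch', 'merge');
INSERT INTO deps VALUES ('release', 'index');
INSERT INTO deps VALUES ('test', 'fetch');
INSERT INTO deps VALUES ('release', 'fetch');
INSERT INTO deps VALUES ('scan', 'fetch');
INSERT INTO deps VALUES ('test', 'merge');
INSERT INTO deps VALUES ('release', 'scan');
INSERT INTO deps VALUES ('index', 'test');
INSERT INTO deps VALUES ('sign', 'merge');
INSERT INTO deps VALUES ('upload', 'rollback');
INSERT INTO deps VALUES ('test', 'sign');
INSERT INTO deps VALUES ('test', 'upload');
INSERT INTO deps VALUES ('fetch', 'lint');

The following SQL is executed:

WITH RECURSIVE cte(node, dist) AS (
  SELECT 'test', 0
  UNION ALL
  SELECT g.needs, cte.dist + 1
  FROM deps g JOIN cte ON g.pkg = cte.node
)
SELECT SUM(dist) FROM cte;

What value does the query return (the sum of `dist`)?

14

Base: (test, dist=0).
Iteration 1: edges from {test} -> (fetch, dist=1), (lint, dist=1), (merge, dist=1), (rollback, dist=1), (sign, dist=1), (upload, dist=1).
Iteration 2: edges from {fetch,lint,merge,rollback,sign,upload} -> (lint, dist=2), (merge, dist=2) x2, (rollback, dist=2). [UNION ALL keeps all 4 new rows, including repeats]
Iteration 3: no outgoing edges from {lint,merge,rollback}; recursion stops.
SUM(dist) = 0 + 1 + 1 + 1 + 1 + 1 + 1 + 2 + 2 + 2 + 2 = 14.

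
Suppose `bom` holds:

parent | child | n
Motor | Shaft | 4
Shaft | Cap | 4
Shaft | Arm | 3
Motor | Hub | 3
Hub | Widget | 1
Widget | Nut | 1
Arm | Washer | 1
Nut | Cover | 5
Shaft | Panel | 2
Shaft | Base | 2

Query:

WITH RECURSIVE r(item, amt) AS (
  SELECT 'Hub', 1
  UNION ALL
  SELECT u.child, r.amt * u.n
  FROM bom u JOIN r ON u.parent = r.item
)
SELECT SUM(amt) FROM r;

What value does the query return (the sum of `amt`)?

Base: (Hub, amt=1).
Iteration 1: components of {Hub} -> Widget = 1*1 = 1.
Iteration 2: components of {Widget} -> Nut = 1*1 = 1.
Iteration 3: components of {Nut} -> Cover = 1*5 = 5.
Iteration 4: no further components; recursion stops.
SUM(amt) = 1 + 1 + 1 + 5 = 8.

8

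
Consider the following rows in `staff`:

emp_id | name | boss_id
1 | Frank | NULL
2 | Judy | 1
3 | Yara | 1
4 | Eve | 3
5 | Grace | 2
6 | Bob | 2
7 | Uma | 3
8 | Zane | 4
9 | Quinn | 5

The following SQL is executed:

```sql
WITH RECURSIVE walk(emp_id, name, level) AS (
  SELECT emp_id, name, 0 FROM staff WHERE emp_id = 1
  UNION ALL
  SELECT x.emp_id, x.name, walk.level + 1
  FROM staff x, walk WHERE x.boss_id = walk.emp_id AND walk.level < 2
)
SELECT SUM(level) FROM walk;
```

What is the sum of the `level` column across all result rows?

Base: emp_id=1 (Frank) at level 0.
Iteration 1: rows with boss_id in {1} -> Judy (id 2, level 1), Yara (id 3, level 1).
Iteration 2: rows with boss_id in {2,3} -> Eve (id 4, level 2), Grace (id 5, level 2), Bob (id 6, level 2), Uma (id 7, level 2).
Iteration 3: level < 2 fails for all current rows; recursion stops.
SUM(level) = 0 + 1 + 1 + 2 + 2 + 2 + 2 = 10.

10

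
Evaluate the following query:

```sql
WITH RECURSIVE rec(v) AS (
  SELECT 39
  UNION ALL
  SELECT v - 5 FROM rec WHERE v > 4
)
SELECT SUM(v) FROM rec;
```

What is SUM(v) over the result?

Base: v=39.
Iteration 1: 39 > 4 holds -> v = 39 - 5 = 34.
Iteration 2: 34 > 4 holds -> v = 34 - 5 = 29.
Iteration 3: 29 > 4 holds -> v = 29 - 5 = 24.
Iteration 4: 24 > 4 holds -> v = 24 - 5 = 19.
Iteration 5: 19 > 4 holds -> v = 19 - 5 = 14.
Iteration 6: 14 > 4 holds -> v = 14 - 5 = 9.
Iteration 7: 9 > 4 holds -> v = 9 - 5 = 4.
Iteration 8: 4 > 4 fails; recursion stops.
SUM(v) = 39 + 34 + 29 + 24 + 19 + 14 + 9 + 4 = 172.

172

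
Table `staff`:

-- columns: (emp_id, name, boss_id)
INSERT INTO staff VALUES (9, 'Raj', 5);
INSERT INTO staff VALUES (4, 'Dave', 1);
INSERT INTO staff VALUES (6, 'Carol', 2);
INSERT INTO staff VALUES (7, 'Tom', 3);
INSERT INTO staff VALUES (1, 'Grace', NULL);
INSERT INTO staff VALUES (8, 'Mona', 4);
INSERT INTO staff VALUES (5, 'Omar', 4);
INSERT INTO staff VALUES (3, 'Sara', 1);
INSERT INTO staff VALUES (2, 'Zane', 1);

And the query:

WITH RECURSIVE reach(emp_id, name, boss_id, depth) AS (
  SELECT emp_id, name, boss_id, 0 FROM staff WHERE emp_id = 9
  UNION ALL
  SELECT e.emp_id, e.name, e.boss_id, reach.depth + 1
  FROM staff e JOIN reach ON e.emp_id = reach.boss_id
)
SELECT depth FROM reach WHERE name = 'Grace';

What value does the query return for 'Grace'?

3

Base: emp_id=9 (Raj), boss_id=5, depth 0.
Iteration 1: join on emp_id=5 -> Omar (id 5, boss_id=4, depth 1).
Iteration 2: join on emp_id=4 -> Dave (id 4, boss_id=1, depth 2).
Iteration 3: join on emp_id=1 -> Grace (id 1, boss_id=NULL, depth 3).
Iteration 4: boss_id is NULL; no match; recursion stops.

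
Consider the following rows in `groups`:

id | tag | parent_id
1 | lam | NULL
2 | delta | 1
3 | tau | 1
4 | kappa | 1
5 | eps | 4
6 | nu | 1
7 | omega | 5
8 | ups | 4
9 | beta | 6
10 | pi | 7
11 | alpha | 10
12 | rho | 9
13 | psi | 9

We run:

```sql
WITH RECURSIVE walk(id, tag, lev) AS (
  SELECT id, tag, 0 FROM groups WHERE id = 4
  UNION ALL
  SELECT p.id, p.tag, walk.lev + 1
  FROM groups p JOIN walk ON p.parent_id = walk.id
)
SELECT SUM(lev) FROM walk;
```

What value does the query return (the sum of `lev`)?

11

Base: id=4 (kappa) at lev 0.
Iteration 1: rows with parent_id in {4} -> eps (id 5, lev 1), ups (id 8, lev 1).
Iteration 2: rows with parent_id in {5,8} -> omega (id 7, lev 2).
Iteration 3: rows with parent_id in {7} -> pi (id 10, lev 3).
Iteration 4: rows with parent_id in {10} -> alpha (id 11, lev 4).
Iteration 5: no rows with parent_id in {11}; recursion stops.
SUM(lev) = 0 + 1 + 1 + 2 + 3 + 4 = 11.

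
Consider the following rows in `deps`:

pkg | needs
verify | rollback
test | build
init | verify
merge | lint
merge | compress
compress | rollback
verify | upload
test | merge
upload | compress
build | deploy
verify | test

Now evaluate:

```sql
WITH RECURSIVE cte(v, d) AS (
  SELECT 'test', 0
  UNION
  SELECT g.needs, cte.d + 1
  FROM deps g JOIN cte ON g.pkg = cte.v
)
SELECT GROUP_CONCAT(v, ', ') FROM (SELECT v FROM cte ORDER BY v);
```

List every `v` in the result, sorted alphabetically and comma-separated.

build, compress, deploy, lint, merge, rollback, test

Base: (test, d=0).
Iteration 1: edges from {test} -> (build, d=1), (merge, d=1).
Iteration 2: edges from {build,merge} -> (compress, d=2), (deploy, d=2), (lint, d=2).
Iteration 3: edges from {compress,deploy,lint} -> (rollback, d=3).
Iteration 4: no outgoing edges from {rollback}; recursion stops.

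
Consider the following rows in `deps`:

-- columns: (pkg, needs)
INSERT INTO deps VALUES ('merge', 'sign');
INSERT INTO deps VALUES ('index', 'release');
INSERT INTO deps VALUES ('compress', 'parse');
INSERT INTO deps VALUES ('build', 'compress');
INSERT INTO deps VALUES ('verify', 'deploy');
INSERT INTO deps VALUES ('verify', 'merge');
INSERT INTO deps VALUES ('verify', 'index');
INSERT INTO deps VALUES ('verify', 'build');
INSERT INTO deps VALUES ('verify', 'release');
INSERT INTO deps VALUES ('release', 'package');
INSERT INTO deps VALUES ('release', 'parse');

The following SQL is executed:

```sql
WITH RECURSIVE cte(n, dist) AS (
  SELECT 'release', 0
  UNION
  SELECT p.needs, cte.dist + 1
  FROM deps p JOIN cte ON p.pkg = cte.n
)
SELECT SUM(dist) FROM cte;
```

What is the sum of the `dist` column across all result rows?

Base: (release, dist=0).
Iteration 1: edges from {release} -> (package, dist=1), (parse, dist=1).
Iteration 2: no outgoing edges from {package,parse}; recursion stops.
SUM(dist) = 0 + 1 + 1 = 2.

2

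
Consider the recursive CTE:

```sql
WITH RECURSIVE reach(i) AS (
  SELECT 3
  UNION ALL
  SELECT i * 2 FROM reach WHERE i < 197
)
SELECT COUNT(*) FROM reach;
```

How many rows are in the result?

Base: i=3.
Iteration 1: 3 < 197 holds -> i = 3 * 2 = 6.
Iteration 2: 6 < 197 holds -> i = 6 * 2 = 12.
Iteration 3: 12 < 197 holds -> i = 12 * 2 = 24.
Iteration 4: 24 < 197 holds -> i = 24 * 2 = 48.
Iteration 5: 48 < 197 holds -> i = 48 * 2 = 96.
Iteration 6: 96 < 197 holds -> i = 96 * 2 = 192.
Iteration 7: 192 < 197 holds -> i = 192 * 2 = 384.
Iteration 8: 384 < 197 fails; recursion stops.
Total rows emitted: 8.

8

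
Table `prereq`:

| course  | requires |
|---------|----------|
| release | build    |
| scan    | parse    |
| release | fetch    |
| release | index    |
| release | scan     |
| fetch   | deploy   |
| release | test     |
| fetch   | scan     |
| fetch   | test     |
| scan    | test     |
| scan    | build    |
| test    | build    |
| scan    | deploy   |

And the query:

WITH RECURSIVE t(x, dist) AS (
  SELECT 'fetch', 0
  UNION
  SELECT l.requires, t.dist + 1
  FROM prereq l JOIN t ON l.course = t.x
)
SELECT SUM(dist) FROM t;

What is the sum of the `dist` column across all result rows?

Base: (fetch, dist=0).
Iteration 1: edges from {fetch} -> (deploy, dist=1), (scan, dist=1), (test, dist=1).
Iteration 2: edges from {deploy,scan,test} -> (build, dist=2), (deploy, dist=2), (parse, dist=2), (test, dist=2). [UNION drops 1 duplicate row(s)]
Iteration 3: edges from {build,deploy,parse,test} -> (build, dist=3).
Iteration 4: no outgoing edges from {build}; recursion stops.
SUM(dist) = 0 + 1 + 1 + 1 + 2 + 2 + 2 + 2 + 3 = 14.

14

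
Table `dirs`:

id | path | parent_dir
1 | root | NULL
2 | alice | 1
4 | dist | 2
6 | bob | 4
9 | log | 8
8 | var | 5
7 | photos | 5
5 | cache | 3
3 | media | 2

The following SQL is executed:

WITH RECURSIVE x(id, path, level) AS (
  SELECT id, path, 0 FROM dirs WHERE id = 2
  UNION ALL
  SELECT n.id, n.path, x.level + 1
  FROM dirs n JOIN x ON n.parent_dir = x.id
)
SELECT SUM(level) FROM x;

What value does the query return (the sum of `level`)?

Base: id=2 (alice) at level 0.
Iteration 1: rows with parent_dir in {2} -> media (id 3, level 1), dist (id 4, level 1).
Iteration 2: rows with parent_dir in {3,4} -> cache (id 5, level 2), bob (id 6, level 2).
Iteration 3: rows with parent_dir in {5,6} -> photos (id 7, level 3), var (id 8, level 3).
Iteration 4: rows with parent_dir in {7,8} -> log (id 9, level 4).
Iteration 5: no rows with parent_dir in {9}; recursion stops.
SUM(level) = 0 + 1 + 1 + 2 + 2 + 3 + 3 + 4 = 16.

16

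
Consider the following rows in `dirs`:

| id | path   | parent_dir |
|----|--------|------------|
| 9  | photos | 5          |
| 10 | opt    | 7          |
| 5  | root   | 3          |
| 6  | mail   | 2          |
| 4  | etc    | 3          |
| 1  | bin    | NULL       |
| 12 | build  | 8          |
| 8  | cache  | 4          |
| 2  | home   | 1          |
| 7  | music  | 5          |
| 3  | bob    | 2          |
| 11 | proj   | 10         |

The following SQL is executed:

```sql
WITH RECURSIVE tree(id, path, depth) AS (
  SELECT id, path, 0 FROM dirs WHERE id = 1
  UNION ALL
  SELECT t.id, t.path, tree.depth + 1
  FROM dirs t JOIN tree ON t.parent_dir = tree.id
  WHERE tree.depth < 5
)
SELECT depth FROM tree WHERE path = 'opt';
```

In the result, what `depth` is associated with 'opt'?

5

Base: id=1 (bin) at depth 0.
Iteration 1: rows with parent_dir in {1} -> home (id 2, depth 1).
Iteration 2: rows with parent_dir in {2} -> bob (id 3, depth 2), mail (id 6, depth 2).
Iteration 3: rows with parent_dir in {3,6} -> etc (id 4, depth 3), root (id 5, depth 3).
Iteration 4: rows with parent_dir in {4,5} -> music (id 7, depth 4), cache (id 8, depth 4), photos (id 9, depth 4).
Iteration 5: rows with parent_dir in {7,8,9} -> opt (id 10, depth 5), build (id 12, depth 5).
Iteration 6: depth < 5 fails for all current rows; recursion stops.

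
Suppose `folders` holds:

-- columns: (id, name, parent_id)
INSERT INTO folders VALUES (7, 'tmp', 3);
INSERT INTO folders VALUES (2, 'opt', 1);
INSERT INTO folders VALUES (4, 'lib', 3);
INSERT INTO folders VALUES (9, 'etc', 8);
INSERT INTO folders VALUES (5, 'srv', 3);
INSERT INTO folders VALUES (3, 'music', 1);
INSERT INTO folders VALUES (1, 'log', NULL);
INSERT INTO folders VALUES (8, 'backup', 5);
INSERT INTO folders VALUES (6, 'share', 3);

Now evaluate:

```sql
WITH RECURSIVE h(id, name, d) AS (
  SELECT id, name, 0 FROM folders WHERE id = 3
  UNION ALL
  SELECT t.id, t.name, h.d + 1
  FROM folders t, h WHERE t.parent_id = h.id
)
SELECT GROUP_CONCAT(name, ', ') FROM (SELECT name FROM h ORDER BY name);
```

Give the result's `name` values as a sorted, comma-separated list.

Base: id=3 (music) at d 0.
Iteration 1: rows with parent_id in {3} -> lib (id 4, d 1), srv (id 5, d 1), share (id 6, d 1), tmp (id 7, d 1).
Iteration 2: rows with parent_id in {4,5,6,7} -> backup (id 8, d 2).
Iteration 3: rows with parent_id in {8} -> etc (id 9, d 3).
Iteration 4: no rows with parent_id in {9}; recursion stops.

backup, etc, lib, music, share, srv, tmp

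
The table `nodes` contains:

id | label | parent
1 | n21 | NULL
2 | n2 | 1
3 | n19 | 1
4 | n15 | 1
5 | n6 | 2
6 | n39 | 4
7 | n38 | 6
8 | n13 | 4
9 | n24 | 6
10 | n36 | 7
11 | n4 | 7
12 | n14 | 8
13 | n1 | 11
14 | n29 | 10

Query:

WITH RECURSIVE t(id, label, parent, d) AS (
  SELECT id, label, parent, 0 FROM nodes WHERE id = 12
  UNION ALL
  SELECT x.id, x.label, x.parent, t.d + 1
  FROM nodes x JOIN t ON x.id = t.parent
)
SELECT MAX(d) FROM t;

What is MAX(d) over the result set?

Base: id=12 (n14), parent=8, d 0.
Iteration 1: join on id=8 -> n13 (id 8, parent=4, d 1).
Iteration 2: join on id=4 -> n15 (id 4, parent=1, d 2).
Iteration 3: join on id=1 -> n21 (id 1, parent=NULL, d 3).
Iteration 4: parent is NULL; no match; recursion stops.
d values: 0, 1, 2, 3; the maximum is 3.

3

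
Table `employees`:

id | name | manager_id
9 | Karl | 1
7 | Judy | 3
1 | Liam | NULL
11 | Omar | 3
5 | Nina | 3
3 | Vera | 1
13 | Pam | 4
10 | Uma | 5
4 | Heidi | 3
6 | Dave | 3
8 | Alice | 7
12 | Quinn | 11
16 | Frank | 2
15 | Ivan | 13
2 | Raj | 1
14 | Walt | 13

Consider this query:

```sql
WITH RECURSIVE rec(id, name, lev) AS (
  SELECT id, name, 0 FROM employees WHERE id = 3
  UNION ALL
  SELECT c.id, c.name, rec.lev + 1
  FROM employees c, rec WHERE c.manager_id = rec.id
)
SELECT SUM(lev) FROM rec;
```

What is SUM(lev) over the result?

Base: id=3 (Vera) at lev 0.
Iteration 1: rows with manager_id in {3} -> Heidi (id 4, lev 1), Nina (id 5, lev 1), Dave (id 6, lev 1), Judy (id 7, lev 1), Omar (id 11, lev 1).
Iteration 2: rows with manager_id in {4,5,6,7,11} -> Alice (id 8, lev 2), Uma (id 10, lev 2), Quinn (id 12, lev 2), Pam (id 13, lev 2).
Iteration 3: rows with manager_id in {8,10,12,13} -> Walt (id 14, lev 3), Ivan (id 15, lev 3).
Iteration 4: no rows with manager_id in {14,15}; recursion stops.
SUM(lev) = 0 + 1 + 1 + 1 + 1 + 1 + 2 + 2 + 2 + 2 + 3 + 3 = 19.

19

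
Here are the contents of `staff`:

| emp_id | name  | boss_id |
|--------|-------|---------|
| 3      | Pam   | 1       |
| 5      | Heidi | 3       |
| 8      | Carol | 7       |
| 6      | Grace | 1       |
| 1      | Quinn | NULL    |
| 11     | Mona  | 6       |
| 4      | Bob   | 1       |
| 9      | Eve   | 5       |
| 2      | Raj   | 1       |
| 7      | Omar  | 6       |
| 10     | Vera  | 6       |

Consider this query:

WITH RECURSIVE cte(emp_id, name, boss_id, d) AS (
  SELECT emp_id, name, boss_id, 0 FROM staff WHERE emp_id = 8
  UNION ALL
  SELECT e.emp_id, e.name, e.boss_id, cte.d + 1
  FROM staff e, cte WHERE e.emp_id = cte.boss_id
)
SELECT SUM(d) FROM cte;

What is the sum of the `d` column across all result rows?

Base: emp_id=8 (Carol), boss_id=7, d 0.
Iteration 1: join on emp_id=7 -> Omar (id 7, boss_id=6, d 1).
Iteration 2: join on emp_id=6 -> Grace (id 6, boss_id=1, d 2).
Iteration 3: join on emp_id=1 -> Quinn (id 1, boss_id=NULL, d 3).
Iteration 4: boss_id is NULL; no match; recursion stops.
SUM(d) = 0 + 1 + 2 + 3 = 6.

6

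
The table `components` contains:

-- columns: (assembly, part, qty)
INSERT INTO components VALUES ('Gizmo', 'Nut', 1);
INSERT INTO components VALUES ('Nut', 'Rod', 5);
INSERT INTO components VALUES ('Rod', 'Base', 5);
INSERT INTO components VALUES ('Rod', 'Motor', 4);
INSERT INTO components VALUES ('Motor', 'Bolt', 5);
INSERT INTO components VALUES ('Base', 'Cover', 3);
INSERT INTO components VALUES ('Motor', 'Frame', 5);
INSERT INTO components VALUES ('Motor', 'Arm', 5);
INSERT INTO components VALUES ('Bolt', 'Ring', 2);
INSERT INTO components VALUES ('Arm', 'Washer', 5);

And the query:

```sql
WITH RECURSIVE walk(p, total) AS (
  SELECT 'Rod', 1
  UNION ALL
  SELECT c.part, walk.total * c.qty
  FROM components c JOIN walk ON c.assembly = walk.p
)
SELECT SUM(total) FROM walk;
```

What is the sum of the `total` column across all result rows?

225

Base: (Rod, total=1).
Iteration 1: components of {Rod} -> Base = 1*5 = 5, Motor = 1*4 = 4.
Iteration 2: components of {Base,Motor} -> Arm = 4*5 = 20, Bolt = 4*5 = 20, Cover = 5*3 = 15, Frame = 4*5 = 20.
Iteration 3: components of {Arm,Bolt,Cover,Frame} -> Ring = 20*2 = 40, Washer = 20*5 = 100.
Iteration 4: no further components; recursion stops.
SUM(total) = 1 + 5 + 4 + 15 + 20 + 20 + 20 + 40 + 100 = 225.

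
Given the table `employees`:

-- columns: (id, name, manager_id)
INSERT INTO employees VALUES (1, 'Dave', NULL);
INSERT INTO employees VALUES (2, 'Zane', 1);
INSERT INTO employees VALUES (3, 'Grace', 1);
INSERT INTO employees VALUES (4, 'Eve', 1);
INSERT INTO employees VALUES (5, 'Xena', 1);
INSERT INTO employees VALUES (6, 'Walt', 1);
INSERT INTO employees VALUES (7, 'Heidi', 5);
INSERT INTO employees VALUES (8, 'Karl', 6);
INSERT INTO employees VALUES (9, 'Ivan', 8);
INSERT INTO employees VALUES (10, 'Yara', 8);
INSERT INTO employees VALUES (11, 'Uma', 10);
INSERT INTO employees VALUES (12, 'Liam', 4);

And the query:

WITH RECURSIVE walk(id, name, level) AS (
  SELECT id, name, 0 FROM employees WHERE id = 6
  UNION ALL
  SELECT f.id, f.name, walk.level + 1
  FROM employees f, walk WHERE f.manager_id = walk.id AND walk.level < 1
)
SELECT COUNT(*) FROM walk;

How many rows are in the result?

Base: id=6 (Walt) at level 0.
Iteration 1: rows with manager_id in {6} -> Karl (id 8, level 1).
Iteration 2: level < 1 fails for all current rows; recursion stops.
Total rows emitted: 2.

2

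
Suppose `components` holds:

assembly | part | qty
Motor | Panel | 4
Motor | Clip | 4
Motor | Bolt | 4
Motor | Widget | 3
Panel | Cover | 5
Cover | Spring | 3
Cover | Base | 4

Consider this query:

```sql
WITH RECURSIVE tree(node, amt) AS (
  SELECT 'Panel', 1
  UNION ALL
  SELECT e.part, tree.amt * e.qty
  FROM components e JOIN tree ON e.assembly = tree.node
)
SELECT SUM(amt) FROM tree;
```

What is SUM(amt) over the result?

41

Base: (Panel, amt=1).
Iteration 1: components of {Panel} -> Cover = 1*5 = 5.
Iteration 2: components of {Cover} -> Base = 5*4 = 20, Spring = 5*3 = 15.
Iteration 3: no further components; recursion stops.
SUM(amt) = 1 + 5 + 15 + 20 = 41.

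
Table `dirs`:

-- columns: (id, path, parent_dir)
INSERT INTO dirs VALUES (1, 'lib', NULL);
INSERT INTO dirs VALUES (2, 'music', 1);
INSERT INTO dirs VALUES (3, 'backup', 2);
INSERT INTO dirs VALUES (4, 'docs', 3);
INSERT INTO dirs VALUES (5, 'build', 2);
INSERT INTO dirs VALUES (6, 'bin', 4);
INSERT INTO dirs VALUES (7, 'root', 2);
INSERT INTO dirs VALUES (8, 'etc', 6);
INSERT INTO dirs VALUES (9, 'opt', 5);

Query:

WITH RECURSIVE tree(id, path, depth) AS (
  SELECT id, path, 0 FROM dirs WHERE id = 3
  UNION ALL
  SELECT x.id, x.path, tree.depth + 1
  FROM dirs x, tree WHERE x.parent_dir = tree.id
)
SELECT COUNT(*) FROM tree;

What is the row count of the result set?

4

Base: id=3 (backup) at depth 0.
Iteration 1: rows with parent_dir in {3} -> docs (id 4, depth 1).
Iteration 2: rows with parent_dir in {4} -> bin (id 6, depth 2).
Iteration 3: rows with parent_dir in {6} -> etc (id 8, depth 3).
Iteration 4: no rows with parent_dir in {8}; recursion stops.
Total rows emitted: 4.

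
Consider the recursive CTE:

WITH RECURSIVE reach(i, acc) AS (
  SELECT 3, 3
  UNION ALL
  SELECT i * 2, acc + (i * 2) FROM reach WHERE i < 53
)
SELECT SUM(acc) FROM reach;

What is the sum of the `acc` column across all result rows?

360

Base: i=3, acc=3.
Iteration 1: 3 < 53 holds -> i = 3 * 2 = 6, acc = 3 + 6 = 9.
Iteration 2: 6 < 53 holds -> i = 6 * 2 = 12, acc = 9 + 12 = 21.
Iteration 3: 12 < 53 holds -> i = 12 * 2 = 24, acc = 21 + 24 = 45.
Iteration 4: 24 < 53 holds -> i = 24 * 2 = 48, acc = 45 + 48 = 93.
Iteration 5: 48 < 53 holds -> i = 48 * 2 = 96, acc = 93 + 96 = 189.
Iteration 6: 96 < 53 fails; recursion stops.
SUM(acc) = 3 + 9 + 21 + 45 + 93 + 189 = 360.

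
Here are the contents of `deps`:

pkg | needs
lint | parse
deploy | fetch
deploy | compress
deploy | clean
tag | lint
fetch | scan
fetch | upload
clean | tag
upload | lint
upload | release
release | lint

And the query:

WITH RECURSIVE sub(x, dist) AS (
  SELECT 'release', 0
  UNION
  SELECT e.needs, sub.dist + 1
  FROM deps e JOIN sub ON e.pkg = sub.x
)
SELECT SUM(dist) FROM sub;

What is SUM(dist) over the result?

Base: (release, dist=0).
Iteration 1: edges from {release} -> (lint, dist=1).
Iteration 2: edges from {lint} -> (parse, dist=2).
Iteration 3: no outgoing edges from {parse}; recursion stops.
SUM(dist) = 0 + 1 + 2 = 3.

3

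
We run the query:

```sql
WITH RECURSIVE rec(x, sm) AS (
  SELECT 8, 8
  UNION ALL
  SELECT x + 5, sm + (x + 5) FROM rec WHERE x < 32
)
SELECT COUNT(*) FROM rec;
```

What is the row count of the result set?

6

Base: x=8, sm=8.
Iteration 1: 8 < 32 holds -> x = 8 + 5 = 13, sm = 8 + 13 = 21.
Iteration 2: 13 < 32 holds -> x = 13 + 5 = 18, sm = 21 + 18 = 39.
Iteration 3: 18 < 32 holds -> x = 18 + 5 = 23, sm = 39 + 23 = 62.
Iteration 4: 23 < 32 holds -> x = 23 + 5 = 28, sm = 62 + 28 = 90.
Iteration 5: 28 < 32 holds -> x = 28 + 5 = 33, sm = 90 + 33 = 123.
Iteration 6: 33 < 32 fails; recursion stops.
Total rows emitted: 6.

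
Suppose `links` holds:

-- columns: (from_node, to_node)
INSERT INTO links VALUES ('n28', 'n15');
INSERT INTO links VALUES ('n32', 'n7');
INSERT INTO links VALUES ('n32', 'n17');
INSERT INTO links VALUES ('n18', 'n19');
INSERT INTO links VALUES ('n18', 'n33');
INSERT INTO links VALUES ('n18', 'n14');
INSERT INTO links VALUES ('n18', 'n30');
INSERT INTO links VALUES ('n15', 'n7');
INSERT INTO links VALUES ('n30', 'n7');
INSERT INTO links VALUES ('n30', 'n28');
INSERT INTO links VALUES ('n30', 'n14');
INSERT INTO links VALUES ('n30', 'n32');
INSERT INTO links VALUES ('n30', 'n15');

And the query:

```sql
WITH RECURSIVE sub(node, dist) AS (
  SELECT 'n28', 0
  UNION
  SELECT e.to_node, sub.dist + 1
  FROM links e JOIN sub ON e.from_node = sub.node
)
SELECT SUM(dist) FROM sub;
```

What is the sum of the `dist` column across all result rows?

3

Base: (n28, dist=0).
Iteration 1: edges from {n28} -> (n15, dist=1).
Iteration 2: edges from {n15} -> (n7, dist=2).
Iteration 3: no outgoing edges from {n7}; recursion stops.
SUM(dist) = 0 + 1 + 2 = 3.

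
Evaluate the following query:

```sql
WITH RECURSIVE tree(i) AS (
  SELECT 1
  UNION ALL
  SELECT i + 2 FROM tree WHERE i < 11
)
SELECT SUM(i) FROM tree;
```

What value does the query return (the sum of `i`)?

36

Base: i=1.
Iteration 1: 1 < 11 holds -> i = 1 + 2 = 3.
Iteration 2: 3 < 11 holds -> i = 3 + 2 = 5.
Iteration 3: 5 < 11 holds -> i = 5 + 2 = 7.
Iteration 4: 7 < 11 holds -> i = 7 + 2 = 9.
Iteration 5: 9 < 11 holds -> i = 9 + 2 = 11.
Iteration 6: 11 < 11 fails; recursion stops.
SUM(i) = 1 + 3 + 5 + 7 + 9 + 11 = 36.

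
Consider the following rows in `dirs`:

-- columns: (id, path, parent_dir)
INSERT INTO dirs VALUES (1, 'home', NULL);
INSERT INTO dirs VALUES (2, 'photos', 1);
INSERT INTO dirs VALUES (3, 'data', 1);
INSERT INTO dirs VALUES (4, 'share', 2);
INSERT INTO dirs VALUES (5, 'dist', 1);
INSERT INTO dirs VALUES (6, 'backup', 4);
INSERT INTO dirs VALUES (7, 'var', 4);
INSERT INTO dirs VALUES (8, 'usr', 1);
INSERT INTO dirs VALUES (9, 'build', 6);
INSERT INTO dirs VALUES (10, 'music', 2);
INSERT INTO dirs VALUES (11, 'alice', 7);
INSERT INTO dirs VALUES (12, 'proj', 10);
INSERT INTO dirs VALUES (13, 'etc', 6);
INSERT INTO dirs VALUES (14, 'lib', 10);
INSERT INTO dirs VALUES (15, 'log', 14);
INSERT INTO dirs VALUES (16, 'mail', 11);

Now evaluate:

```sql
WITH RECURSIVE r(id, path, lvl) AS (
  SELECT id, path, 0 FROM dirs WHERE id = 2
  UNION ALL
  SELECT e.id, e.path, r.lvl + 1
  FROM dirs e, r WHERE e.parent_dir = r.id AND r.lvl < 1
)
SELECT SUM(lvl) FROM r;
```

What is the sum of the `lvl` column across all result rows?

Base: id=2 (photos) at lvl 0.
Iteration 1: rows with parent_dir in {2} -> share (id 4, lvl 1), music (id 10, lvl 1).
Iteration 2: lvl < 1 fails for all current rows; recursion stops.
SUM(lvl) = 0 + 1 + 1 = 2.

2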